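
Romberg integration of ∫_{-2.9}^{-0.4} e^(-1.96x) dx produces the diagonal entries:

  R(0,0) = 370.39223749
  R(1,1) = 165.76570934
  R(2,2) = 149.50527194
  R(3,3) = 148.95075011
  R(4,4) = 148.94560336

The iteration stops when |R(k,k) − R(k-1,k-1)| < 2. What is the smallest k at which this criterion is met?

|R(1,1) − R(0,0)| = 204.62652815 ≥ 2
|R(2,2) − R(1,1)| = 16.26043740 ≥ 2
|R(3,3) − R(2,2)| = 0.55452183 < 2

k = 3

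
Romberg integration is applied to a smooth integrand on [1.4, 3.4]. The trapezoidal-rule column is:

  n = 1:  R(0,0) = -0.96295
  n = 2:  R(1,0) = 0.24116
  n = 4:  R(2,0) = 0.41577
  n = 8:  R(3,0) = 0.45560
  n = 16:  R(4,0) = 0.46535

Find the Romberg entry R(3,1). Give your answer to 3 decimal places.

0.469

R(3,1) = (4·0.45560 − 0.41577) / 3 = 0.46888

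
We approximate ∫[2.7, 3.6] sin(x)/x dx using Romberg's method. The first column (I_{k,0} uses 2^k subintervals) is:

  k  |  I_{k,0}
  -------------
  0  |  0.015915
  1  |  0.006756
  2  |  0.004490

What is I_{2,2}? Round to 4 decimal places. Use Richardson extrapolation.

0.0037

Richardson extrapolation on the trapezoidal column (denominator 4−1=3):
I_{1,1} = (4·0.006756 − 0.015915) / 3 = 0.003703
I_{2,1} = 0.004490 + (0.004490 − 0.006756)/3 = 0.003735
I_{2,2} = 0.003735 + (0.003735 − 0.003703)/15 = 0.003737
(Column j=1 coincides with Simpson's rule on the same nodes.)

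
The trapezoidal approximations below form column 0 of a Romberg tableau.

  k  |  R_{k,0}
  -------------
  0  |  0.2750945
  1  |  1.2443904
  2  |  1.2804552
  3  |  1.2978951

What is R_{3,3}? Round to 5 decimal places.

1.30494

Richardson extrapolation on the trapezoidal column (denominator 4−1=3):
R_{1,1} = (4·1.2443904 − 0.2750945) / 3 = 1.5674890
R_{2,1} = 1.2804552 + (1.2804552 − 1.2443904)/3 = 1.2924768
R_{3,1} = (4·1.2978951 − 1.2804552) / 3 = 1.3037084
R_{2,2} = 1.2924768 + (1.2924768 − 1.5674890)/15 = 1.2741427
R_{3,2} = (16·1.3037084 − 1.2924768) / 15 = 1.3044572
R_{3,3} = 1.3044572 + (1.3044572 − 1.2741427)/63 = 1.3049384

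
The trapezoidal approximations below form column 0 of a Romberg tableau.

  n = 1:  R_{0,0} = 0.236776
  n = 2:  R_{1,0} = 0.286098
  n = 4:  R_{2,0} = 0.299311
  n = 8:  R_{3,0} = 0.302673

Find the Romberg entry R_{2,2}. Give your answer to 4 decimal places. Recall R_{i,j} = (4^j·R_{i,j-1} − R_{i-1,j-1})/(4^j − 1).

Richardson extrapolation on the trapezoidal column (denominator 4−1=3):
R_{1,1} = 0.286098 + (0.286098 − 0.236776)/3 = 0.302539
R_{2,1} = (4·0.299311 − 0.286098) / 3 = 0.303715
R_{2,2} = (16·0.303715 − 0.302539) / 15 = 0.303793
(Column j=1 coincides with Simpson's rule on the same nodes.)

0.3038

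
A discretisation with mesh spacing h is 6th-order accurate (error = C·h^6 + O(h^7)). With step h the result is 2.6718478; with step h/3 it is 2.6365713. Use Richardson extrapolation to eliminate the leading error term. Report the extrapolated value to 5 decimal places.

2.63652

Extrapolated value = (729·A(h/3) − A(h)) / (729 − 1)
= (729·2.6365713 − 2.6718478) / 728
= 1919.3886299 / 728 = 2.6365228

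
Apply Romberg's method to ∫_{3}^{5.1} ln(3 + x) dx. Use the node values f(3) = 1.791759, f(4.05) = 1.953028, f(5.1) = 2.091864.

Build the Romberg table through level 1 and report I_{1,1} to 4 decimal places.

I_{0,0} (trapezoid, 1 panel, h=2.1000): 4.077804
I_{1,0} (trapezoid, 2 panels, h=1.0500): 4.089581
I_{1,1} = 4.089581 + (4.089581 − 4.077804)/3 = 4.093507

4.0935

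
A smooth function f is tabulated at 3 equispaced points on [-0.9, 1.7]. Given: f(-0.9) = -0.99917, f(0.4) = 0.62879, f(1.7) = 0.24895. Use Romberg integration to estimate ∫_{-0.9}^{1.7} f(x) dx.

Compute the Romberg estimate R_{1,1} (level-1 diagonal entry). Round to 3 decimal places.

R_{0,0} (trapezoid, 1 panel, h=2.6000): -0.97529
R_{1,0} (trapezoid, 2 panels, h=1.3000): 0.32978
R_{1,1} = 0.32978 + (0.32978 − (-0.97529))/3 = 0.76480

0.765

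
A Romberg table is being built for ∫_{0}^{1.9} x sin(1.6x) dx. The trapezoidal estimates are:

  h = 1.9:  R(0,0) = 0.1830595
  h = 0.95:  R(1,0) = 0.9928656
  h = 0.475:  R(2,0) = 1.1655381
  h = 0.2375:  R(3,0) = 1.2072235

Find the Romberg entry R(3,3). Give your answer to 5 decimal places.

1.22100

R(1,1) = 0.9928656 + (0.9928656 − 0.1830595)/3 = 1.2628010
R(2,1) = (4·1.1655381 − 0.9928656) / 3 = 1.2230956
R(3,1) = 1.2072235 + (1.2072235 − 1.1655381)/3 = 1.2211186
R(2,2) = 1.2230956 + (1.2230956 − 1.2628010)/15 = 1.2204486
R(3,2) = 1.2211186 + (1.2211186 − 1.2230956)/15 = 1.2209868
R(3,3) = 1.2209868 + (1.2209868 − 1.2204486)/63 = 1.2209953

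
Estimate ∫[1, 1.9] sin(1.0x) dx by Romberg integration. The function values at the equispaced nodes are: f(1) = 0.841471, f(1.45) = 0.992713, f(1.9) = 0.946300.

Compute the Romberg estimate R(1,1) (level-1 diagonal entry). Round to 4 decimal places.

0.8638

R(0,0) (trapezoid, 1 panel, h=0.9000): 0.804497
R(1,0) (trapezoid, 2 panels, h=0.4500): 0.848969
R(1,1) = 0.848969 + (0.848969 − 0.804497)/3 = 0.863793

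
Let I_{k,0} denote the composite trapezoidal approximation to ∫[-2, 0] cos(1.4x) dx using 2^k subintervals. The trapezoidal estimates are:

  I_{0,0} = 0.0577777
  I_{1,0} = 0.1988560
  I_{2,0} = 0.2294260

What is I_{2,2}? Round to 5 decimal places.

Richardson extrapolation on the trapezoidal column (denominator 4−1=3):
I_{1,1} = 0.1988560 + (0.1988560 − 0.0577777)/3 = 0.2458821
I_{2,1} = 0.2294260 + (0.2294260 − 0.1988560)/3 = 0.2396160
I_{2,2} = (16·0.2396160 − 0.2458821) / 15 = 0.2391983
(Column j=1 coincides with Simpson's rule on the same nodes.)

0.23920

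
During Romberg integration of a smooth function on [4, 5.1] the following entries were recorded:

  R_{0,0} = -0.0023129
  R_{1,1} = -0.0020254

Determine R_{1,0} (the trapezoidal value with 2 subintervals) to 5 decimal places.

From R_{1,1} = (4·R_{1,0} − R_{0,0})/3, solve for R_{1,0}:
4·R_{1,0} = 3·(-0.0020254) + (-0.0023129) = -0.0083891
R_{1,0} = -0.0020973

-0.00210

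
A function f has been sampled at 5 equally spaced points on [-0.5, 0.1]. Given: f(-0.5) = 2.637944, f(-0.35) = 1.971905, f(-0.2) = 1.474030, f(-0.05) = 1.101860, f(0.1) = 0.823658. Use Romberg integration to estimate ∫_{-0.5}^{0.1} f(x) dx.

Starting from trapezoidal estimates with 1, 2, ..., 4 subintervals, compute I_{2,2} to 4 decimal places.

I_{0,0} (trapezoid, 1 panel, h=0.6000): 1.038481
I_{1,0} (trapezoid, 2 panels, h=0.3000): 0.961449
I_{2,0} (trapezoid, 4 panels, h=0.1500): 0.941789
I_{1,1} = 0.961449 + (0.961449 − 1.038481)/3 = 0.935772
I_{2,1} = 0.941789 + (0.941789 − 0.961449)/3 = 0.935236
I_{2,2} = 0.935236 + (0.935236 − 0.935772)/15 = 0.935200

0.9352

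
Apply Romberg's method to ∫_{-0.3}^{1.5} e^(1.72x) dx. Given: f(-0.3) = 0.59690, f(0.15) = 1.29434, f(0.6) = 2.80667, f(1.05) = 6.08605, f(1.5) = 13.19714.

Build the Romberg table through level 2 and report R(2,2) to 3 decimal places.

R(0,0) (trapezoid, 1 panel, h=1.8000): 12.41464
R(1,0) (trapezoid, 2 panels, h=0.9000): 8.73332
R(2,0) (trapezoid, 4 panels, h=0.4500): 7.68784
R(1,1) = 8.73332 + (8.73332 − 12.41464)/3 = 7.50621
R(2,1) = 7.68784 + (7.68784 − 8.73332)/3 = 7.33935
R(2,2) = 7.33935 + (7.33935 − 7.50621)/15 = 7.32823

7.328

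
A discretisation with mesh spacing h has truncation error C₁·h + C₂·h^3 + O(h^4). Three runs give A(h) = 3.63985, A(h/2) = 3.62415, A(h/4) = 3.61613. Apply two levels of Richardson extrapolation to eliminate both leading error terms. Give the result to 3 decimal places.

First eliminate the h term (factor 2^1 = 2):
  B₁ = (2·3.62415 − 3.63985)/1 = 3.60845
  B₂ = (2·3.61613 − 3.62415)/1 = 3.60811
Then eliminate the h^3 term (factor 2^3 = 8):
  (8·3.60811 − 3.60845)/7 = 3.60806

3.608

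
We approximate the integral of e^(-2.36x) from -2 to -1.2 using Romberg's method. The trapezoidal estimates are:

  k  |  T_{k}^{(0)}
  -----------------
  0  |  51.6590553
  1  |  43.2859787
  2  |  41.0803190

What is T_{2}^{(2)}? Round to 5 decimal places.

40.33511

T_{1}^{(1)} = (4·43.2859787 − 51.6590553) / 3 = 40.4949532
T_{2}^{(1)} = 41.0803190 + (41.0803190 − 43.2859787)/3 = 40.3450991
T_{2}^{(2)} = (16·40.3450991 − 40.4949532) / 15 = 40.3351088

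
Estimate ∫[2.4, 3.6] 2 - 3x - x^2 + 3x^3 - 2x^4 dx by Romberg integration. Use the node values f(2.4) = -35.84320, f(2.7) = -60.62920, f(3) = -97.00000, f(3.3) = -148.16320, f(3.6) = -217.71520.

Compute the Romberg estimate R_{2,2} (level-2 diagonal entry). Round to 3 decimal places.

R_{0,0} (trapezoid, 1 panel, h=1.2000): -152.13504
R_{1,0} (trapezoid, 2 panels, h=0.6000): -134.26752
R_{2,0} (trapezoid, 4 panels, h=0.3000): -129.77148
R_{1,1} = -134.26752 + (-134.26752 − (-152.13504))/3 = -128.31168
R_{2,1} = -129.77148 + (-129.77148 − (-134.26752))/3 = -128.27280
R_{2,2} = -128.27280 + (-128.27280 − (-128.31168))/15 = -128.27021

-128.270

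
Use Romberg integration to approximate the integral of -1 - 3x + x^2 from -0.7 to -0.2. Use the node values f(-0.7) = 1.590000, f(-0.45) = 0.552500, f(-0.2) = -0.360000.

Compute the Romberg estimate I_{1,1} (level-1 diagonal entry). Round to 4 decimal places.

I_{0,0} (trapezoid, 1 panel, h=0.5000): 0.307500
I_{1,0} (trapezoid, 2 panels, h=0.2500): 0.291875
I_{1,1} = 0.291875 + (0.291875 − 0.307500)/3 = 0.286667

0.2867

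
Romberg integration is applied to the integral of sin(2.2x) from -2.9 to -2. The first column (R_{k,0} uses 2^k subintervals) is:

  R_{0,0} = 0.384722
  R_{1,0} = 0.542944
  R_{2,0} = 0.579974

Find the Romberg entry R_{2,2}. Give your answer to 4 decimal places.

Richardson extrapolation on the trapezoidal column (denominator 4−1=3):
R_{1,1} = (4·0.542944 − 0.384722) / 3 = 0.595685
R_{2,1} = 0.579974 + (0.579974 − 0.542944)/3 = 0.592317
R_{2,2} = 0.592317 + (0.592317 − 0.595685)/15 = 0.592092

0.5921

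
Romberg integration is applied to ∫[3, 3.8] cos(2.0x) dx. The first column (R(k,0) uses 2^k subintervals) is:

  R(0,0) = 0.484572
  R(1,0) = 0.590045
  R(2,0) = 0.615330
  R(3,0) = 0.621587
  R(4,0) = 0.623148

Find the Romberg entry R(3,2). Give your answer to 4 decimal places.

Richardson extrapolation on the trapezoidal column (denominator 4−1=3):
R(2,1) = 0.615330 + (0.615330 − 0.590045)/3 = 0.623758
R(3,1) = (4·0.621587 − 0.615330) / 3 = 0.623673
R(3,2) = 0.623673 + (0.623673 − 0.623758)/15 = 0.623667

0.6237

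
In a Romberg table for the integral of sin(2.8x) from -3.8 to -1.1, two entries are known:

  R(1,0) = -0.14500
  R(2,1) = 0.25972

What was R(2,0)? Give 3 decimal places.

0.159

From R(2,1) = (4·R(2,0) − R(1,0))/3, solve for R(2,0):
4·R(2,0) = 3·0.25972 + (-0.14500) = 0.63416
R(2,0) = 0.15854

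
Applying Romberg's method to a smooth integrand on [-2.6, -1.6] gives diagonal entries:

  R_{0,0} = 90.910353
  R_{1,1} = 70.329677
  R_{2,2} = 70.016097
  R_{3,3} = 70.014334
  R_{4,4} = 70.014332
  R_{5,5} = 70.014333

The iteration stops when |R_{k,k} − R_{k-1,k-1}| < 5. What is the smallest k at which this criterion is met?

k = 2

|R_{1,1} − R_{0,0}| = 20.580676 ≥ 5
|R_{2,2} − R_{1,1}| = 0.313580 < 5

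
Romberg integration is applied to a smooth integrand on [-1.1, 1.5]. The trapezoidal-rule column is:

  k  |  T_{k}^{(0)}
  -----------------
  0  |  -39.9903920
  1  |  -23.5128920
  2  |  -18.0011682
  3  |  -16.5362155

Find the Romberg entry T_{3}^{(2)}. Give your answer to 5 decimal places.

-16.04016

Richardson extrapolation on the trapezoidal column (denominator 4−1=3):
T_{2}^{(1)} = (4·(-18.0011682) − (-23.5128920)) / 3 = -16.1639269
T_{3}^{(1)} = (4·(-16.5362155) − (-18.0011682)) / 3 = -16.0478979
T_{3}^{(2)} = (16·(-16.0478979) − (-16.1639269)) / 15 = -16.0401626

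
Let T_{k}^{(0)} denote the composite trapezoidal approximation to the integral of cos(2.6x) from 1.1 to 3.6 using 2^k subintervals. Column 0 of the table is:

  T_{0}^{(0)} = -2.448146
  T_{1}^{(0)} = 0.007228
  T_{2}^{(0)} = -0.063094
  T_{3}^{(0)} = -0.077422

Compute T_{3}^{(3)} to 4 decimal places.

-0.0809

Richardson extrapolation on the trapezoidal column (denominator 4−1=3):
T_{1}^{(1)} = (4·0.007228 − (-2.448146)) / 3 = 0.825686
T_{2}^{(1)} = (4·(-0.063094) − 0.007228) / 3 = -0.086535
T_{3}^{(1)} = -0.077422 + (-0.077422 − (-0.063094))/3 = -0.082198
T_{2}^{(2)} = (16·(-0.086535) − 0.825686) / 15 = -0.147350
T_{3}^{(2)} = (16·(-0.082198) − (-0.086535)) / 15 = -0.081909
T_{3}^{(3)} = -0.081909 + (-0.081909 − (-0.147350))/63 = -0.080870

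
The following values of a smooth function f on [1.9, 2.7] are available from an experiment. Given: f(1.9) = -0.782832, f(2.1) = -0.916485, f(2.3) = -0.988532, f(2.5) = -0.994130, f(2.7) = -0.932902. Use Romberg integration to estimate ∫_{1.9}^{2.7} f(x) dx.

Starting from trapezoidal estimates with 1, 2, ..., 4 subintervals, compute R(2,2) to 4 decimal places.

-0.7557

R(0,0) (trapezoid, 1 panel, h=0.8000): -0.686294
R(1,0) (trapezoid, 2 panels, h=0.4000): -0.738560
R(2,0) (trapezoid, 4 panels, h=0.2000): -0.751403
R(1,1) = -0.738560 + (-0.738560 − (-0.686294))/3 = -0.755982
R(2,1) = -0.751403 + (-0.751403 − (-0.738560))/3 = -0.755684
R(2,2) = -0.755684 + (-0.755684 − (-0.755982))/15 = -0.755664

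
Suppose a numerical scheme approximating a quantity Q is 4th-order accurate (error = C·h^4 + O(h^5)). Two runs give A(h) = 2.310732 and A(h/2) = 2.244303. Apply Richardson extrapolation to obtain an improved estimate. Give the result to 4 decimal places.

Extrapolated value = (16·A(h/2) − A(h)) / (16 − 1)
= (16·2.244303 − 2.310732) / 15
= 33.598116 / 15 = 2.239874

2.2399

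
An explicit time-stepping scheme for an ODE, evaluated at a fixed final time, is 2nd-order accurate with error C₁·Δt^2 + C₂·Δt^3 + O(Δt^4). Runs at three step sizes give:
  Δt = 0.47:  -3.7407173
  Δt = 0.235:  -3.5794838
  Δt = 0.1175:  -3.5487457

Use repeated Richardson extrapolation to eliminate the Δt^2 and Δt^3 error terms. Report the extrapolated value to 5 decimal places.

-3.54032

First eliminate the Δt^2 term (factor 2^2 = 4):
  B₁ = (4·(-3.5794838) − (-3.7407173))/3 = -3.5257393
  B₂ = (4·(-3.5487457) − (-3.5794838))/3 = -3.5384997
Then eliminate the Δt^3 term (factor 2^3 = 8):
  (8·(-3.5384997) − (-3.5257393))/7 = -3.5403226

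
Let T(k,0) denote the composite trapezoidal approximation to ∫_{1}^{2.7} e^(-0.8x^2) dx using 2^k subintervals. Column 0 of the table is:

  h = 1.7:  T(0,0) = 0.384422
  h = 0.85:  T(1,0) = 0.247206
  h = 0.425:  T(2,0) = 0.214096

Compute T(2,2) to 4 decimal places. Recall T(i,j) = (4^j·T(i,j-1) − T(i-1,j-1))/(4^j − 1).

0.2032

Richardson extrapolation on the trapezoidal column (denominator 4−1=3):
T(1,1) = (4·0.247206 − 0.384422) / 3 = 0.201467
T(2,1) = 0.214096 + (0.214096 − 0.247206)/3 = 0.203059
T(2,2) = (16·0.203059 − 0.201467) / 15 = 0.203165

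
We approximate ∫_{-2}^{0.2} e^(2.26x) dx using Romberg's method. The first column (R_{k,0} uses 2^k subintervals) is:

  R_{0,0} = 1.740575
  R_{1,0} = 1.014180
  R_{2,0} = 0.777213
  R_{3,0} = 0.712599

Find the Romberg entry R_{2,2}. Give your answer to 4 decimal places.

0.6933

Richardson extrapolation on the trapezoidal column (denominator 4−1=3):
R_{1,1} = 1.014180 + (1.014180 − 1.740575)/3 = 0.772048
R_{2,1} = (4·0.777213 − 1.014180) / 3 = 0.698224
R_{2,2} = (16·0.698224 − 0.772048) / 15 = 0.693302
(Column j=1 coincides with Simpson's rule on the same nodes.)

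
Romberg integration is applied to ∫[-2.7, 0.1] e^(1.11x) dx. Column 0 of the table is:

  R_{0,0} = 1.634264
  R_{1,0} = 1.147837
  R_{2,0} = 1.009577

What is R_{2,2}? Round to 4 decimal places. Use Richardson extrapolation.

Richardson extrapolation on the trapezoidal column (denominator 4−1=3):
R_{1,1} = (4·1.147837 − 1.634264) / 3 = 0.985695
R_{2,1} = (4·1.009577 − 1.147837) / 3 = 0.963490
R_{2,2} = 0.963490 + (0.963490 − 0.985695)/15 = 0.962010

0.9620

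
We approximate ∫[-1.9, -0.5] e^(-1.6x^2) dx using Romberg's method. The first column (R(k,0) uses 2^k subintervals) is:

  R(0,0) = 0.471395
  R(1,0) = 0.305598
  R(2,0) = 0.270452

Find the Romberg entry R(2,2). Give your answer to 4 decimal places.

0.2593

R(1,1) = 0.305598 + (0.305598 − 0.471395)/3 = 0.250332
R(2,1) = (4·0.270452 − 0.305598) / 3 = 0.258737
R(2,2) = 0.258737 + (0.258737 − 0.250332)/15 = 0.259297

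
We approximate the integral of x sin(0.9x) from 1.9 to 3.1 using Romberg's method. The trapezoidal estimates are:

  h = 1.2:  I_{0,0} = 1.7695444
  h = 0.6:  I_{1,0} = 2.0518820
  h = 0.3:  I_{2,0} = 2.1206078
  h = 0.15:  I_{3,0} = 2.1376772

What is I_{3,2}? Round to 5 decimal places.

Richardson extrapolation on the trapezoidal column (denominator 4−1=3):
I_{2,1} = 2.1206078 + (2.1206078 − 2.0518820)/3 = 2.1435164
I_{3,1} = 2.1376772 + (2.1376772 − 2.1206078)/3 = 2.1433670
I_{3,2} = (16·2.1433670 − 2.1435164) / 15 = 2.1433570

2.14336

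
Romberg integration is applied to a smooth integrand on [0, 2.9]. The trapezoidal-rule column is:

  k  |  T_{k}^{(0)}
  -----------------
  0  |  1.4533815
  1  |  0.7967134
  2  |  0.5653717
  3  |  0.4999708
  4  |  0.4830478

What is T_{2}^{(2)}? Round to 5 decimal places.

0.48229

Richardson extrapolation on the trapezoidal column (denominator 4−1=3):
T_{1}^{(1)} = 0.7967134 + (0.7967134 − 1.4533815)/3 = 0.5778240
T_{2}^{(1)} = 0.5653717 + (0.5653717 − 0.7967134)/3 = 0.4882578
T_{2}^{(2)} = 0.4882578 + (0.4882578 − 0.5778240)/15 = 0.4822867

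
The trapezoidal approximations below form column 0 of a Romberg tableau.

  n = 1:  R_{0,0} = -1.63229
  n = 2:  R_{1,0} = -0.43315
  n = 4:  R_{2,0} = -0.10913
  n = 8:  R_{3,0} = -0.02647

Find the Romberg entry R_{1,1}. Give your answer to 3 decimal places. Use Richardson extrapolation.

-0.033

Richardson extrapolation on the trapezoidal column (denominator 4−1=3):
R_{1,1} = (4·(-0.43315) − (-1.63229)) / 3 = -0.03344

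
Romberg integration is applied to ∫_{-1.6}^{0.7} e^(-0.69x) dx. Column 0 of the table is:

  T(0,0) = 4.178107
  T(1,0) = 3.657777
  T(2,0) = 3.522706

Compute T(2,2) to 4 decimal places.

3.4772

Richardson extrapolation on the trapezoidal column (denominator 4−1=3):
T(1,1) = 3.657777 + (3.657777 − 4.178107)/3 = 3.484334
T(2,1) = (4·3.522706 − 3.657777) / 3 = 3.477682
T(2,2) = 3.477682 + (3.477682 − 3.484334)/15 = 3.477239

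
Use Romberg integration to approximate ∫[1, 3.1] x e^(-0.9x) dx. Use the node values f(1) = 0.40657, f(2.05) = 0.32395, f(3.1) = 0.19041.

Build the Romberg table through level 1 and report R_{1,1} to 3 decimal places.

0.662

R_{0,0} (trapezoid, 1 panel, h=2.1000): 0.62683
R_{1,0} (trapezoid, 2 panels, h=1.0500): 0.65356
R_{1,1} = 0.65356 + (0.65356 − 0.62683)/3 = 0.66247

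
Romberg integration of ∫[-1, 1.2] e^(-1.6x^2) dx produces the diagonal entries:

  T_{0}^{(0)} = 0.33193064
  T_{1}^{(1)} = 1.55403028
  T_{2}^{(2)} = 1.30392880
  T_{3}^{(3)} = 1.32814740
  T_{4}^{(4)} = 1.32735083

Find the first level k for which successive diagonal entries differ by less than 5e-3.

k = 4

|T_{1}^{(1)} − T_{0}^{(0)}| = 1.22209964 ≥ 5e-3
|T_{2}^{(2)} − T_{1}^{(1)}| = 0.25010148 ≥ 5e-3
|T_{3}^{(3)} − T_{2}^{(2)}| = 0.02421860 ≥ 5e-3
|T_{4}^{(4)} − T_{3}^{(3)}| = 0.00079657 < 5e-3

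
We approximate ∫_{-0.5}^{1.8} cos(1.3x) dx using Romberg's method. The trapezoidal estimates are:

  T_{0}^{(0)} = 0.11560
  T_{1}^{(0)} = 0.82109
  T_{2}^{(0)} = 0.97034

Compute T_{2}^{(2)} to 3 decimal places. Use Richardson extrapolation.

Richardson extrapolation on the trapezoidal column (denominator 4−1=3):
T_{1}^{(1)} = (4·0.82109 − 0.11560) / 3 = 1.05625
T_{2}^{(1)} = 0.97034 + (0.97034 − 0.82109)/3 = 1.02009
T_{2}^{(2)} = (16·1.02009 − 1.05625) / 15 = 1.01768
(Column j=1 coincides with Simpson's rule on the same nodes.)

1.018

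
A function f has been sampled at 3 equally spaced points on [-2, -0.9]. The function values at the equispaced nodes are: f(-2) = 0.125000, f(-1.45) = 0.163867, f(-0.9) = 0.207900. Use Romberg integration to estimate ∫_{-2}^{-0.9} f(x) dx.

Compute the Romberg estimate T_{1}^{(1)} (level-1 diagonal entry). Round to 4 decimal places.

T_{0}^{(0)} (trapezoid, 1 panel, h=1.1000): 0.183095
T_{1}^{(0)} (trapezoid, 2 panels, h=0.5500): 0.181674
T_{1}^{(1)} = 0.181674 + (0.181674 − 0.183095)/3 = 0.181200

0.1812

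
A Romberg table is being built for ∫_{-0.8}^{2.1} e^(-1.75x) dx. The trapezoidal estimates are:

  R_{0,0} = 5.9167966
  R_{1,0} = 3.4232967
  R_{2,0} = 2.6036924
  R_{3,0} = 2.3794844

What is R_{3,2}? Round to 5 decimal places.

Richardson extrapolation on the trapezoidal column (denominator 4−1=3):
R_{2,1} = (4·2.6036924 − 3.4232967) / 3 = 2.3304910
R_{3,1} = 2.3794844 + (2.3794844 − 2.6036924)/3 = 2.3047484
R_{3,2} = 2.3047484 + (2.3047484 − 2.3304910)/15 = 2.3030322

2.30303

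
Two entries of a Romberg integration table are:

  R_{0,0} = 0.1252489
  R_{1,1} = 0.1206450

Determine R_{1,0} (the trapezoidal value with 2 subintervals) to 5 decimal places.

From R_{1,1} = (4·R_{1,0} − R_{0,0})/3, solve for R_{1,0}:
4·R_{1,0} = 3·0.1206450 + 0.1252489 = 0.4871839
R_{1,0} = 0.1217960

0.12180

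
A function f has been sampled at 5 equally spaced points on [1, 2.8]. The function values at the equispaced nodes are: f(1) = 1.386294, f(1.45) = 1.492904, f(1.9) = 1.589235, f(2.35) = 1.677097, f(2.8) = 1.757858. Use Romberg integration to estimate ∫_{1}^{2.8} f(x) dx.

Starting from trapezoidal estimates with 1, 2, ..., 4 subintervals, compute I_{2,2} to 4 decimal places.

I_{0,0} (trapezoid, 1 panel, h=1.8000): 2.829737
I_{1,0} (trapezoid, 2 panels, h=0.9000): 2.845180
I_{2,0} (trapezoid, 4 panels, h=0.4500): 2.849090
I_{1,1} = 2.845180 + (2.845180 − 2.829737)/3 = 2.850328
I_{2,1} = 2.849090 + (2.849090 − 2.845180)/3 = 2.850393
I_{2,2} = 2.850393 + (2.850393 − 2.850328)/15 = 2.850397

2.8504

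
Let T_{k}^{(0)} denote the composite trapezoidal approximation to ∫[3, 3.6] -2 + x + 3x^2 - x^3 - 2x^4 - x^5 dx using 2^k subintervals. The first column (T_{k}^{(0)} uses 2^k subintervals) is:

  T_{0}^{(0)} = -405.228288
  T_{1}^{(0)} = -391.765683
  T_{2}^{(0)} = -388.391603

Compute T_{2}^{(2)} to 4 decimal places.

Richardson extrapolation on the trapezoidal column (denominator 4−1=3):
T_{1}^{(1)} = (4·(-391.765683) − (-405.228288)) / 3 = -387.278148
T_{2}^{(1)} = -388.391603 + (-388.391603 − (-391.765683))/3 = -387.266910
T_{2}^{(2)} = (16·(-387.266910) − (-387.278148)) / 15 = -387.266161

-387.2662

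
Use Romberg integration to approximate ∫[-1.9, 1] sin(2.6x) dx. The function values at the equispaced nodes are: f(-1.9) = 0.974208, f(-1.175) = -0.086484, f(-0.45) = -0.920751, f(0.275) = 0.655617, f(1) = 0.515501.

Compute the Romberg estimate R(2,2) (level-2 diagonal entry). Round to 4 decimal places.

R(0,0) (trapezoid, 1 panel, h=2.9000): 2.160078
R(1,0) (trapezoid, 2 panels, h=1.4500): -0.255050
R(2,0) (trapezoid, 4 panels, h=0.7250): 0.285096
R(1,1) = -0.255050 + (-0.255050 − 2.160078)/3 = -1.060093
R(2,1) = 0.285096 + (0.285096 − (-0.255050))/3 = 0.465145
R(2,2) = 0.465145 + (0.465145 − (-1.060093))/15 = 0.566828

0.5668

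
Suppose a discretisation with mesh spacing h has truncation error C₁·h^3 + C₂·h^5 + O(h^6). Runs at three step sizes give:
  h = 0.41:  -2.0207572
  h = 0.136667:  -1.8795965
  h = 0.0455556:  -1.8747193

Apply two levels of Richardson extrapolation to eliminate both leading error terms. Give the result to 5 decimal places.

First eliminate the h^3 term (factor 3^3 = 27):
  B₁ = (27·(-1.8795965) − (-2.0207572))/26 = -1.8741672
  B₂ = (27·(-1.8747193) − (-1.8795965))/26 = -1.8745317
Then eliminate the h^5 term (factor 3^5 = 243):
  (243·(-1.8745317) − (-1.8741672))/242 = -1.8745332

-1.87453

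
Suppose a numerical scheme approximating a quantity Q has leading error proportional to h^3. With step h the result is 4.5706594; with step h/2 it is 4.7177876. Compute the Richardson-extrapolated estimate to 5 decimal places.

The leading error scales as h^3; refining by a factor of 2 reduces it by 2^3 = 8.
Extrapolated value = (8·A(h/2) − A(h)) / (8 − 1)
= (8·4.7177876 − 4.5706594) / 7
= 33.1716414 / 7 = 4.7388059

4.73881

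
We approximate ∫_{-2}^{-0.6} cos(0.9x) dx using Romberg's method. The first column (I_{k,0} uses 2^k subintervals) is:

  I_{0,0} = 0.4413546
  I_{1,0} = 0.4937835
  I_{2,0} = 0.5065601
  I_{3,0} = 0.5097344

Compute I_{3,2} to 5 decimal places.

0.51079

I_{2,1} = 0.5065601 + (0.5065601 − 0.4937835)/3 = 0.5108190
I_{3,1} = 0.5097344 + (0.5097344 − 0.5065601)/3 = 0.5107925
I_{3,2} = (16·0.5107925 − 0.5108190) / 15 = 0.5107907
(Column j=1 coincides with Simpson's rule on the same nodes.)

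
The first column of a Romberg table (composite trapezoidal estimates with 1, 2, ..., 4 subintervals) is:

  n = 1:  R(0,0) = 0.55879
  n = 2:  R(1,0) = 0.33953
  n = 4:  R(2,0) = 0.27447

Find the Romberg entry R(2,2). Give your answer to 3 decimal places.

0.252

R(1,1) = 0.33953 + (0.33953 − 0.55879)/3 = 0.26644
R(2,1) = 0.27447 + (0.27447 − 0.33953)/3 = 0.25278
R(2,2) = 0.25278 + (0.25278 − 0.26644)/15 = 0.25187
(Column j=1 coincides with Simpson's rule on the same nodes.)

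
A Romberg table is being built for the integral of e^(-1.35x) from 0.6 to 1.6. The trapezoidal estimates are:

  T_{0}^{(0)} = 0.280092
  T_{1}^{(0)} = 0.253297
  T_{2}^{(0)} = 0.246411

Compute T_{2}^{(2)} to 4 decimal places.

Richardson extrapolation on the trapezoidal column (denominator 4−1=3):
T_{1}^{(1)} = (4·0.253297 − 0.280092) / 3 = 0.244365
T_{2}^{(1)} = 0.246411 + (0.246411 − 0.253297)/3 = 0.244116
T_{2}^{(2)} = 0.244116 + (0.244116 − 0.244365)/15 = 0.244099

0.2441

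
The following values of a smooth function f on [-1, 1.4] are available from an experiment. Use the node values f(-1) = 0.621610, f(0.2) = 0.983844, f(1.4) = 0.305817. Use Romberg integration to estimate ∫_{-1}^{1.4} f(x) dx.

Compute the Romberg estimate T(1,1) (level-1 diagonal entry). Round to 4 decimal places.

T(0,0) (trapezoid, 1 panel, h=2.4000): 1.112912
T(1,0) (trapezoid, 2 panels, h=1.2000): 1.737069
T(1,1) = 1.737069 + (1.737069 − 1.112912)/3 = 1.945121

1.9451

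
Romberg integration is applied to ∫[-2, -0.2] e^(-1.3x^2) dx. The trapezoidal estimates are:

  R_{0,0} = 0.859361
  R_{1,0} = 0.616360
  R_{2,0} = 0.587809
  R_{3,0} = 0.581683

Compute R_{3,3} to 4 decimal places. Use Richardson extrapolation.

0.5797

Richardson extrapolation on the trapezoidal column (denominator 4−1=3):
R_{1,1} = 0.616360 + (0.616360 − 0.859361)/3 = 0.535360
R_{2,1} = 0.587809 + (0.587809 − 0.616360)/3 = 0.578292
R_{3,1} = 0.581683 + (0.581683 − 0.587809)/3 = 0.579641
R_{2,2} = 0.578292 + (0.578292 − 0.535360)/15 = 0.581154
R_{3,2} = 0.579641 + (0.579641 − 0.578292)/15 = 0.579731
R_{3,3} = 0.579731 + (0.579731 − 0.581154)/63 = 0.579708
(Column j=1 coincides with Simpson's rule on the same nodes.)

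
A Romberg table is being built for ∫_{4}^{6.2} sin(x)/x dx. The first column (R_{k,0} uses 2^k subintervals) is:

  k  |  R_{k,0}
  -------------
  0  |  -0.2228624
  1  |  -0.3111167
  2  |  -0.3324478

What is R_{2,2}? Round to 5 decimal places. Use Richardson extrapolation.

Richardson extrapolation on the trapezoidal column (denominator 4−1=3):
R_{1,1} = (4·(-0.3111167) − (-0.2228624)) / 3 = -0.3405348
R_{2,1} = -0.3324478 + (-0.3324478 − (-0.3111167))/3 = -0.3395582
R_{2,2} = (16·(-0.3395582) − (-0.3405348)) / 15 = -0.3394931
(Column j=1 coincides with Simpson's rule on the same nodes.)

-0.33949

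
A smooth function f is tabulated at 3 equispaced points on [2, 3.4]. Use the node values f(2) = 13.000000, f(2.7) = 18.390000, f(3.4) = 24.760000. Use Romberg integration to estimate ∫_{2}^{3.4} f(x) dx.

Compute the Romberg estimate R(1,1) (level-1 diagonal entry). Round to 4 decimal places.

R(0,0) (trapezoid, 1 panel, h=1.4000): 26.432000
R(1,0) (trapezoid, 2 panels, h=0.7000): 26.089000
R(1,1) = 26.089000 + (26.089000 − 26.432000)/3 = 25.974667

25.9747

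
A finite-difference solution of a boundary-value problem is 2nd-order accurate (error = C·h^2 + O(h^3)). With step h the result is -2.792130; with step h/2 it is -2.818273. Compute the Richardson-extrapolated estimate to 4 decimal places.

-2.8270

The leading error scales as h^2; refining by a factor of 2 reduces it by 2^2 = 4.
Extrapolated value = (4·A(h/2) − A(h)) / (4 − 1)
= (4·(-2.818273) − (-2.792130)) / 3
= -8.480962 / 3 = -2.826987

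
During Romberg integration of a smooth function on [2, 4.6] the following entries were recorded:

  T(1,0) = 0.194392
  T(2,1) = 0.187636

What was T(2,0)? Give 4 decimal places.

From T(2,1) = (4·T(2,0) − T(1,0))/3, solve for T(2,0):
4·T(2,0) = 3·0.187636 + 0.194392 = 0.757300
T(2,0) = 0.189325

0.1893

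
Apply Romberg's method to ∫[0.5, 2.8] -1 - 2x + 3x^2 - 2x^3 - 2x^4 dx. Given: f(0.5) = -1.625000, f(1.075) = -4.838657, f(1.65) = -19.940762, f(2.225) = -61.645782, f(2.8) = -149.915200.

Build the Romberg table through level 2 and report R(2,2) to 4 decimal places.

R(0,0) (trapezoid, 1 panel, h=2.3000): -174.271230
R(1,0) (trapezoid, 2 panels, h=1.1500): -110.067491
R(2,0) (trapezoid, 4 panels, h=0.5750): -93.262298
R(1,1) = -110.067491 + (-110.067491 − (-174.271230))/3 = -88.666245
R(2,1) = -93.262298 + (-93.262298 − (-110.067491))/3 = -87.660567
R(2,2) = -87.660567 + (-87.660567 − (-88.666245))/15 = -87.593522

-87.5935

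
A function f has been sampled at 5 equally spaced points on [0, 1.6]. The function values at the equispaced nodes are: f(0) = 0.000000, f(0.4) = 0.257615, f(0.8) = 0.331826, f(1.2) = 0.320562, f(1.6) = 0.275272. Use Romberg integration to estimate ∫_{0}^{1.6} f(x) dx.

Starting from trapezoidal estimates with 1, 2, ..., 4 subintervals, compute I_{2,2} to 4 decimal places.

0.4340

I_{0,0} (trapezoid, 1 panel, h=1.6000): 0.220218
I_{1,0} (trapezoid, 2 panels, h=0.8000): 0.375570
I_{2,0} (trapezoid, 4 panels, h=0.4000): 0.419056
I_{1,1} = 0.375570 + (0.375570 − 0.220218)/3 = 0.427354
I_{2,1} = 0.419056 + (0.419056 − 0.375570)/3 = 0.433551
I_{2,2} = 0.433551 + (0.433551 − 0.427354)/15 = 0.433964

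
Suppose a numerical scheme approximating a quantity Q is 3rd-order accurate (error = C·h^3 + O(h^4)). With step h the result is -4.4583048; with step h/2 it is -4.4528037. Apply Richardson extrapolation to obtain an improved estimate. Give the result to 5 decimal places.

The leading error scales as h^3; refining by a factor of 2 reduces it by 2^3 = 8.
Extrapolated value = (8·A(h/2) − A(h)) / (8 − 1)
= (8·(-4.4528037) − (-4.4583048)) / 7
= -31.1641248 / 7 = -4.4520178

-4.45202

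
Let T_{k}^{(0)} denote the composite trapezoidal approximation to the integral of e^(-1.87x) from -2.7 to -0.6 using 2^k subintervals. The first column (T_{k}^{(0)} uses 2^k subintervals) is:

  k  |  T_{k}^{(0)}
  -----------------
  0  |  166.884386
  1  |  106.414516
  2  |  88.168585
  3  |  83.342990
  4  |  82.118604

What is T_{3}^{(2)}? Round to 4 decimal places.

T_{2}^{(1)} = 88.168585 + (88.168585 − 106.414516)/3 = 82.086608
T_{3}^{(1)} = (4·83.342990 − 88.168585) / 3 = 81.734458
T_{3}^{(2)} = (16·81.734458 − 82.086608) / 15 = 81.710981
(Column j=1 coincides with Simpson's rule on the same nodes.)

81.7110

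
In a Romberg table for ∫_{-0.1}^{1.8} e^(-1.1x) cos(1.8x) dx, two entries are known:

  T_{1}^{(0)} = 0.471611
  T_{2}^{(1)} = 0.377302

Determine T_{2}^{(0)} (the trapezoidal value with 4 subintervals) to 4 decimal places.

0.4009

From T_{2}^{(1)} = (4·T_{2}^{(0)} − T_{1}^{(0)})/3, solve for T_{2}^{(0)}:
4·T_{2}^{(0)} = 3·0.377302 + 0.471611 = 1.603517
T_{2}^{(0)} = 0.400879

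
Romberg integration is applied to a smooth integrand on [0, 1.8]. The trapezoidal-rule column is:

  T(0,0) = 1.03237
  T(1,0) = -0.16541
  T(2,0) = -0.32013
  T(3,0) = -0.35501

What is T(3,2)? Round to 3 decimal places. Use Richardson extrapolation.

Richardson extrapolation on the trapezoidal column (denominator 4−1=3):
T(2,1) = -0.32013 + (-0.32013 − (-0.16541))/3 = -0.37170
T(3,1) = -0.35501 + (-0.35501 − (-0.32013))/3 = -0.36664
T(3,2) = -0.36664 + (-0.36664 − (-0.37170))/15 = -0.36630

-0.366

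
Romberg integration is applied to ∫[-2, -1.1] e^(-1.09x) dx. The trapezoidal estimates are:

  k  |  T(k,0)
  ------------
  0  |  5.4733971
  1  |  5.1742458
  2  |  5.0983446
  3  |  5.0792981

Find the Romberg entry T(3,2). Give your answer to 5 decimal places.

T(2,1) = 5.0983446 + (5.0983446 − 5.1742458)/3 = 5.0730442
T(3,1) = (4·5.0792981 − 5.0983446) / 3 = 5.0729493
T(3,2) = 5.0729493 + (5.0729493 − 5.0730442)/15 = 5.0729430
(Column j=1 coincides with Simpson's rule on the same nodes.)

5.07294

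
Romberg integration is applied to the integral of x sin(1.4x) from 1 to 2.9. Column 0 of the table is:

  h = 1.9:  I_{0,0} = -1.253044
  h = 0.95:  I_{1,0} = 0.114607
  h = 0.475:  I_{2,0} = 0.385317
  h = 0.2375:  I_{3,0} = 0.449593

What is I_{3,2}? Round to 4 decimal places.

0.4707

Richardson extrapolation on the trapezoidal column (denominator 4−1=3):
I_{2,1} = 0.385317 + (0.385317 − 0.114607)/3 = 0.475554
I_{3,1} = 0.449593 + (0.449593 − 0.385317)/3 = 0.471018
I_{3,2} = (16·0.471018 − 0.475554) / 15 = 0.470716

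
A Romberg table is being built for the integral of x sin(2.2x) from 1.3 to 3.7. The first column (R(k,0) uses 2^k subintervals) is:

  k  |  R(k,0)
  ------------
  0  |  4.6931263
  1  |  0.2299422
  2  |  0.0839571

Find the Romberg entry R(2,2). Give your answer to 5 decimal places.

0.12150

Richardson extrapolation on the trapezoidal column (denominator 4−1=3):
R(1,1) = (4·0.2299422 − 4.6931263) / 3 = -1.2577858
R(2,1) = 0.0839571 + (0.0839571 − 0.2299422)/3 = 0.0352954
R(2,2) = 0.0352954 + (0.0352954 − (-1.2577858))/15 = 0.1215008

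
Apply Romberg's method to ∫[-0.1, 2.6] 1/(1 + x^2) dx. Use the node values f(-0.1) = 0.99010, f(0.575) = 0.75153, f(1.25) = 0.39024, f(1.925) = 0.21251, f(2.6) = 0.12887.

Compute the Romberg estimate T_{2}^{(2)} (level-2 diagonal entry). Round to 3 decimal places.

1.301

T_{0}^{(0)} (trapezoid, 1 panel, h=2.7000): 1.51061
T_{1}^{(0)} (trapezoid, 2 panels, h=1.3500): 1.28213
T_{2}^{(0)} (trapezoid, 4 panels, h=0.6750): 1.29179
T_{1}^{(1)} = 1.28213 + (1.28213 − 1.51061)/3 = 1.20597
T_{2}^{(1)} = 1.29179 + (1.29179 − 1.28213)/3 = 1.29501
T_{2}^{(2)} = 1.29501 + (1.29501 − 1.20597)/15 = 1.30095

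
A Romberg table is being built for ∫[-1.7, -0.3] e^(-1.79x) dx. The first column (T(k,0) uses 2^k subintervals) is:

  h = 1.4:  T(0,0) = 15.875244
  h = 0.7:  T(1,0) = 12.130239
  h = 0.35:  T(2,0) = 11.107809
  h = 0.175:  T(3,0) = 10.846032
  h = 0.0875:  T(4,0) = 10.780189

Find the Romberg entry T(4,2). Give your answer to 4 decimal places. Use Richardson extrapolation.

Richardson extrapolation on the trapezoidal column (denominator 4−1=3):
T(3,1) = 10.846032 + (10.846032 − 11.107809)/3 = 10.758773
T(4,1) = (4·10.780189 − 10.846032) / 3 = 10.758241
T(4,2) = 10.758241 + (10.758241 − 10.758773)/15 = 10.758206

10.7582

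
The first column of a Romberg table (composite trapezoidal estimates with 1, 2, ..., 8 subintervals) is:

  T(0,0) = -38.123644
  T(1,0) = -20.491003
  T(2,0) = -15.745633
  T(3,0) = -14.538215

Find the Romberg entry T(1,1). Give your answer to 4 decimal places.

-14.6135

Richardson extrapolation on the trapezoidal column (denominator 4−1=3):
T(1,1) = (4·(-20.491003) − (-38.123644)) / 3 = -14.613456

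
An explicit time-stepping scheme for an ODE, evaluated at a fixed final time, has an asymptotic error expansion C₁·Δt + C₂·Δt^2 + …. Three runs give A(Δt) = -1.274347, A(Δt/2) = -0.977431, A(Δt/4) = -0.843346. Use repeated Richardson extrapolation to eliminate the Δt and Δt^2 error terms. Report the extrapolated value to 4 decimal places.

First eliminate the Δt term (factor 2^1 = 2):
  B₁ = (2·(-0.977431) − (-1.274347))/1 = -0.680515
  B₂ = (2·(-0.843346) − (-0.977431))/1 = -0.709261
Then eliminate the Δt^2 term (factor 2^2 = 4):
  (4·(-0.709261) − (-0.680515))/3 = -0.718843

-0.7188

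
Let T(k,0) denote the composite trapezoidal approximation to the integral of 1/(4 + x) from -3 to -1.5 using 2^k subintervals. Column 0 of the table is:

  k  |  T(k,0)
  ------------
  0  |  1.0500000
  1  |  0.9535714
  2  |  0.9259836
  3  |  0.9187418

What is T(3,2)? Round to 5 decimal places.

0.91630

T(2,1) = (4·0.9259836 − 0.9535714) / 3 = 0.9167877
T(3,1) = 0.9187418 + (0.9187418 − 0.9259836)/3 = 0.9163279
T(3,2) = (16·0.9163279 − 0.9167877) / 15 = 0.9162972
(Column j=1 coincides with Simpson's rule on the same nodes.)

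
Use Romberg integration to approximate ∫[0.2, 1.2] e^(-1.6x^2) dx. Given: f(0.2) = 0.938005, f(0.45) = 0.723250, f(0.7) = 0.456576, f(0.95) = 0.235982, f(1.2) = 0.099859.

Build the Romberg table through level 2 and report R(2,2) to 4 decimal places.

0.4827

R(0,0) (trapezoid, 1 panel, h=1.0000): 0.518932
R(1,0) (trapezoid, 2 panels, h=0.5000): 0.487754
R(2,0) (trapezoid, 4 panels, h=0.2500): 0.483685
R(1,1) = 0.487754 + (0.487754 − 0.518932)/3 = 0.477361
R(2,1) = 0.483685 + (0.483685 − 0.487754)/3 = 0.482329
R(2,2) = 0.482329 + (0.482329 − 0.477361)/15 = 0.482660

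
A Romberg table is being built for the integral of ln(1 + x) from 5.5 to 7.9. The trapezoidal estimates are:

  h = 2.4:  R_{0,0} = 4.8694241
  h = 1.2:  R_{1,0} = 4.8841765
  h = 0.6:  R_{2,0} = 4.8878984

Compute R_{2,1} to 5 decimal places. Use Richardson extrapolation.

Richardson extrapolation on the trapezoidal column (denominator 4−1=3):
R_{2,1} = (4·4.8878984 − 4.8841765) / 3 = 4.8891390

4.88914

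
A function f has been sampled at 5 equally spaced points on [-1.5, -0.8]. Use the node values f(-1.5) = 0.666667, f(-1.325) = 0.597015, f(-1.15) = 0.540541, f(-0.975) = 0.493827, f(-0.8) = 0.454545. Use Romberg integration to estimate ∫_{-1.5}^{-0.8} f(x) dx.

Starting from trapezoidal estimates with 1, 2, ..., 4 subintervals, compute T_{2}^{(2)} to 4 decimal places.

T_{0}^{(0)} (trapezoid, 1 panel, h=0.7000): 0.392424
T_{1}^{(0)} (trapezoid, 2 panels, h=0.3500): 0.385401
T_{2}^{(0)} (trapezoid, 4 panels, h=0.1750): 0.383598
T_{1}^{(1)} = 0.385401 + (0.385401 − 0.392424)/3 = 0.383060
T_{2}^{(1)} = 0.383598 + (0.383598 − 0.385401)/3 = 0.382997
T_{2}^{(2)} = 0.382997 + (0.382997 − 0.383060)/15 = 0.382993

0.3830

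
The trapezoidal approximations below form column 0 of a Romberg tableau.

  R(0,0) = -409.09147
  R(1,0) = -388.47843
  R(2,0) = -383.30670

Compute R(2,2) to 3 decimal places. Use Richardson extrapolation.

Richardson extrapolation on the trapezoidal column (denominator 4−1=3):
R(1,1) = -388.47843 + (-388.47843 − (-409.09147))/3 = -381.60742
R(2,1) = (4·(-383.30670) − (-388.47843)) / 3 = -381.58279
R(2,2) = -381.58279 + (-381.58279 − (-381.60742))/15 = -381.58115

-381.581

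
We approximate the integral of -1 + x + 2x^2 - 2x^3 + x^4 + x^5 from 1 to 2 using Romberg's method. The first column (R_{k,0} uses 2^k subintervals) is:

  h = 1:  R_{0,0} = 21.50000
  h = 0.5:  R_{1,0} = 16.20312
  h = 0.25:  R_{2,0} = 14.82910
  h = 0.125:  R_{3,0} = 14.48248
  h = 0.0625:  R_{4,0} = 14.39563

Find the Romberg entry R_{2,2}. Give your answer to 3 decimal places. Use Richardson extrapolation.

14.367

Richardson extrapolation on the trapezoidal column (denominator 4−1=3):
R_{1,1} = 16.20312 + (16.20312 − 21.50000)/3 = 14.43749
R_{2,1} = 14.82910 + (14.82910 − 16.20312)/3 = 14.37109
R_{2,2} = 14.37109 + (14.37109 − 14.43749)/15 = 14.36666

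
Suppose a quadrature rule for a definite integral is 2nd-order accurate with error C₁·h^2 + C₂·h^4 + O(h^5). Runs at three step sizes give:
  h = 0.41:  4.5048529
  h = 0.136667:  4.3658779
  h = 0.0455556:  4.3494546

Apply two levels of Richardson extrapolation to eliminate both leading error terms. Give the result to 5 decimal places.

4.34739

First eliminate the h^2 term (factor 3^2 = 9):
  B₁ = (9·4.3658779 − 4.5048529)/8 = 4.3485060
  B₂ = (9·4.3494546 − 4.3658779)/8 = 4.3474017
Then eliminate the h^4 term (factor 3^4 = 81):
  (81·4.3474017 − 4.3485060)/80 = 4.3473879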